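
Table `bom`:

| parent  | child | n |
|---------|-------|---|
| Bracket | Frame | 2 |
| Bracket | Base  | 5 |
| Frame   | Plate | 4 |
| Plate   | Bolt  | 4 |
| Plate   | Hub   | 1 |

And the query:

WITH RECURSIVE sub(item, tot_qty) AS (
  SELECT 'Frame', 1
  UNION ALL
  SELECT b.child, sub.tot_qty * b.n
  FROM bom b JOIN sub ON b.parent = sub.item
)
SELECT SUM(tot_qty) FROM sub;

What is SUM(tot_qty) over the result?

Base: (Frame, tot_qty=1).
Iteration 1: components of {Frame} -> Plate = 1*4 = 4.
Iteration 2: components of {Plate} -> Bolt = 4*4 = 16, Hub = 4*1 = 4.
Iteration 3: no further components; recursion stops.
SUM(tot_qty) = 1 + 4 + 16 + 4 = 25.

25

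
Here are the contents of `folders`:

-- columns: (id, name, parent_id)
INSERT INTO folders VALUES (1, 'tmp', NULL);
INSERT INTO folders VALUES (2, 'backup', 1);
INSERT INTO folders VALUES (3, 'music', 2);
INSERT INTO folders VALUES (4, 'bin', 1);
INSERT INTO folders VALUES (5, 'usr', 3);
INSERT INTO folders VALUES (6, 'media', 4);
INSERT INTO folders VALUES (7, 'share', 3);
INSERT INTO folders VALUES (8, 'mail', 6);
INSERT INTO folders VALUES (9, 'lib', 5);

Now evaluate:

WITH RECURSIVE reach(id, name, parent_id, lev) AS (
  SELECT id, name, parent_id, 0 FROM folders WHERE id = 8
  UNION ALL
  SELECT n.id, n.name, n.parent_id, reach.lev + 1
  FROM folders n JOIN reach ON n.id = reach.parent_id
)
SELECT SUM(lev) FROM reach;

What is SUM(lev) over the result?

Base: id=8 (mail), parent_id=6, lev 0.
Iteration 1: join on id=6 -> media (id 6, parent_id=4, lev 1).
Iteration 2: join on id=4 -> bin (id 4, parent_id=1, lev 2).
Iteration 3: join on id=1 -> tmp (id 1, parent_id=NULL, lev 3).
Iteration 4: parent_id is NULL; no match; recursion stops.
SUM(lev) = 0 + 1 + 2 + 3 = 6.

6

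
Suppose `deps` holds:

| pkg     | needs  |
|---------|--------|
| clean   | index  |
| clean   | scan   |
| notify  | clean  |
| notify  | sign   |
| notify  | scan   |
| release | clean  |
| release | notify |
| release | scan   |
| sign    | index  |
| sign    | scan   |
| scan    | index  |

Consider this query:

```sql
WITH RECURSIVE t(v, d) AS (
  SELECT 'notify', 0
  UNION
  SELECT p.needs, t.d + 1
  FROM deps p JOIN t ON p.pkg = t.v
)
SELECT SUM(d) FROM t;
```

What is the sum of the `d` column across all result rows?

10

Base: (notify, d=0).
Iteration 1: edges from {notify} -> (clean, d=1), (scan, d=1), (sign, d=1).
Iteration 2: edges from {clean,scan,sign} -> (index, d=2), (scan, d=2). [UNION drops 3 duplicate row(s)]
Iteration 3: edges from {index,scan} -> (index, d=3).
Iteration 4: no outgoing edges from {index}; recursion stops.
SUM(d) = 0 + 1 + 1 + 1 + 2 + 2 + 3 = 10.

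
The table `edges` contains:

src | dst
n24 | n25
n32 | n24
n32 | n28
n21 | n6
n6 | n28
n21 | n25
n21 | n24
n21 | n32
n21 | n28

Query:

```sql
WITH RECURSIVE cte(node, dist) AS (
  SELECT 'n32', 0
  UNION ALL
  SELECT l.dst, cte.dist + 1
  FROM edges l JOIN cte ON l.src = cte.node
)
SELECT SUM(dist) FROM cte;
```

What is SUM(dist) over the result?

Base: (n32, dist=0).
Iteration 1: edges from {n32} -> (n24, dist=1), (n28, dist=1).
Iteration 2: edges from {n24,n28} -> (n25, dist=2).
Iteration 3: no outgoing edges from {n25}; recursion stops.
SUM(dist) = 0 + 1 + 1 + 2 = 4.

4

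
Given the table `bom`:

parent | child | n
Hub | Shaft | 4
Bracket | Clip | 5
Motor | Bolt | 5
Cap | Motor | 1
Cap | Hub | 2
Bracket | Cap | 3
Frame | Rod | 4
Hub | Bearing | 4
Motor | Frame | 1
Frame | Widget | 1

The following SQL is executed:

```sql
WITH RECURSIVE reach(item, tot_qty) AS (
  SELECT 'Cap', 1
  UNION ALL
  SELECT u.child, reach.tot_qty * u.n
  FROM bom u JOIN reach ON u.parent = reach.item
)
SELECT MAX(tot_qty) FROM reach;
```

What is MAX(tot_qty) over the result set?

8

Base: (Cap, tot_qty=1).
Iteration 1: components of {Cap} -> Hub = 1*2 = 2, Motor = 1*1 = 1.
Iteration 2: components of {Hub,Motor} -> Bearing = 2*4 = 8, Bolt = 1*5 = 5, Frame = 1*1 = 1, Shaft = 2*4 = 8.
Iteration 3: components of {Bearing,Bolt,Frame,Shaft} -> Rod = 1*4 = 4, Widget = 1*1 = 1.
Iteration 4: no further components; recursion stops.
tot_qty values: 1, 2, 1, 8, 8, 1, 5, 4, 1; the maximum is 8.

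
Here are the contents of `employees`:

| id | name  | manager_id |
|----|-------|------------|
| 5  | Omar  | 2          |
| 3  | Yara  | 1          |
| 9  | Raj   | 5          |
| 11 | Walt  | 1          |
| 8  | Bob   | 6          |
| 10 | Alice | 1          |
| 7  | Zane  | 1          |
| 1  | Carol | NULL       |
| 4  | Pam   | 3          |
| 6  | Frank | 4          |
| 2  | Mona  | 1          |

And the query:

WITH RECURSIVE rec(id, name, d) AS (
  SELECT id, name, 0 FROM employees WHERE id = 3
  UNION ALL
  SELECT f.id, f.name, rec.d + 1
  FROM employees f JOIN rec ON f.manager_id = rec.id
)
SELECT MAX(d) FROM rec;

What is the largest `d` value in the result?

3

Base: id=3 (Yara) at d 0.
Iteration 1: rows with manager_id in {3} -> Pam (id 4, d 1).
Iteration 2: rows with manager_id in {4} -> Frank (id 6, d 2).
Iteration 3: rows with manager_id in {6} -> Bob (id 8, d 3).
Iteration 4: no rows with manager_id in {8}; recursion stops.
d values: 0, 1, 2, 3; the maximum is 3.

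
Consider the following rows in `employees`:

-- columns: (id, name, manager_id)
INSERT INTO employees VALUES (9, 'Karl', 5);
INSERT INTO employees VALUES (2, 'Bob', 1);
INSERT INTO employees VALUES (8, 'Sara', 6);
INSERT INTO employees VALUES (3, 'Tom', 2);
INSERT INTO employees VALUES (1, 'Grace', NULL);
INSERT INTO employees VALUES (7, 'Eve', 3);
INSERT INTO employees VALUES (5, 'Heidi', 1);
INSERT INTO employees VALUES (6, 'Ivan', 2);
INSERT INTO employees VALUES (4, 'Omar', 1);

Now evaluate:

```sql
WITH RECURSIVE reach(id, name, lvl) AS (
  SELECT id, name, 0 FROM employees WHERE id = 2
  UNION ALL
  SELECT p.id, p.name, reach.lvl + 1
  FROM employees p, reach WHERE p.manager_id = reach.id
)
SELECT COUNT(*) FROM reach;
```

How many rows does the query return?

Base: id=2 (Bob) at lvl 0.
Iteration 1: rows with manager_id in {2} -> Tom (id 3, lvl 1), Ivan (id 6, lvl 1).
Iteration 2: rows with manager_id in {3,6} -> Eve (id 7, lvl 2), Sara (id 8, lvl 2).
Iteration 3: no rows with manager_id in {7,8}; recursion stops.
Total rows emitted: 5.

5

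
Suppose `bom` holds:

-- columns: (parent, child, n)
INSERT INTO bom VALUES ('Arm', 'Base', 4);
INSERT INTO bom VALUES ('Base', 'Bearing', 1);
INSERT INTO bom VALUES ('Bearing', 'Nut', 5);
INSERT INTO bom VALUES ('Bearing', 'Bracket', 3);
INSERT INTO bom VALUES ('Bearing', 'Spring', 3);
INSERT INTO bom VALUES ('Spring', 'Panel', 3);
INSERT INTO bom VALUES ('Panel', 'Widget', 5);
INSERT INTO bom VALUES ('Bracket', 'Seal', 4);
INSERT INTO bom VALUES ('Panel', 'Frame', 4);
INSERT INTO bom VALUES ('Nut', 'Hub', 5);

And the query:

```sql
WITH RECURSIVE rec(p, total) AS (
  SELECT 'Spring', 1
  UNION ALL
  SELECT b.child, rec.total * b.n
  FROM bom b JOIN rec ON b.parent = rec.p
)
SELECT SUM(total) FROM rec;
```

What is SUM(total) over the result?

31

Base: (Spring, total=1).
Iteration 1: components of {Spring} -> Panel = 1*3 = 3.
Iteration 2: components of {Panel} -> Frame = 3*4 = 12, Widget = 3*5 = 15.
Iteration 3: no further components; recursion stops.
SUM(total) = 1 + 3 + 15 + 12 = 31.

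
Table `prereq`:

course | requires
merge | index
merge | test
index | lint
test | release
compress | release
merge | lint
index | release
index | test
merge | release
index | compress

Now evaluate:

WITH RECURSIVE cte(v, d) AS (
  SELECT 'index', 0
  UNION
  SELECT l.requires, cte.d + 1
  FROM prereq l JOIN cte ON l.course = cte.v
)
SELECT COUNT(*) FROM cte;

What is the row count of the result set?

6

Base: (index, d=0).
Iteration 1: edges from {index} -> (compress, d=1), (lint, d=1), (release, d=1), (test, d=1).
Iteration 2: edges from {compress,lint,release,test} -> (release, d=2). [UNION drops 1 duplicate row(s)]
Iteration 3: no outgoing edges from {release}; recursion stops.
Total rows emitted: 6.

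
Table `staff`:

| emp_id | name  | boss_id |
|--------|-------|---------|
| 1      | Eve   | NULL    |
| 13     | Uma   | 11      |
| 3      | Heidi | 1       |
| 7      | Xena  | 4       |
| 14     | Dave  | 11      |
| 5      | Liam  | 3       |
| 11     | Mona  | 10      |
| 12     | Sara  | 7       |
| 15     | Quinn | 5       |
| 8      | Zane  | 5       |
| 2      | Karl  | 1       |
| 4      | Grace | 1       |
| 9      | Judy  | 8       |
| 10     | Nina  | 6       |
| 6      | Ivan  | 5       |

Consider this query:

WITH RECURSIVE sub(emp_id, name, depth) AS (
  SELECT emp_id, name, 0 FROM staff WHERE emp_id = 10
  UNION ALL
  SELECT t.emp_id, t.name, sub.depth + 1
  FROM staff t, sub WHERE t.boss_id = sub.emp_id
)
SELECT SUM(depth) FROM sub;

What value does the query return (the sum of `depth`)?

5

Base: emp_id=10 (Nina) at depth 0.
Iteration 1: rows with boss_id in {10} -> Mona (id 11, depth 1).
Iteration 2: rows with boss_id in {11} -> Uma (id 13, depth 2), Dave (id 14, depth 2).
Iteration 3: no rows with boss_id in {13,14}; recursion stops.
SUM(depth) = 0 + 1 + 2 + 2 = 5.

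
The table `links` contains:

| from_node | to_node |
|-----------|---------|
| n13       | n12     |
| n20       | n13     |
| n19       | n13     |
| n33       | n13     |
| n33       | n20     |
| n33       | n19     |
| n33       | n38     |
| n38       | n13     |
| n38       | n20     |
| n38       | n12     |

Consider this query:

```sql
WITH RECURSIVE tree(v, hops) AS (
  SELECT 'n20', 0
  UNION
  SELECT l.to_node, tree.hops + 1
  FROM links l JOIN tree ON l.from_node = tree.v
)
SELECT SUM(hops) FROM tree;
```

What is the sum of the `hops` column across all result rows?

Base: (n20, hops=0).
Iteration 1: edges from {n20} -> (n13, hops=1).
Iteration 2: edges from {n13} -> (n12, hops=2).
Iteration 3: no outgoing edges from {n12}; recursion stops.
SUM(hops) = 0 + 1 + 2 = 3.

3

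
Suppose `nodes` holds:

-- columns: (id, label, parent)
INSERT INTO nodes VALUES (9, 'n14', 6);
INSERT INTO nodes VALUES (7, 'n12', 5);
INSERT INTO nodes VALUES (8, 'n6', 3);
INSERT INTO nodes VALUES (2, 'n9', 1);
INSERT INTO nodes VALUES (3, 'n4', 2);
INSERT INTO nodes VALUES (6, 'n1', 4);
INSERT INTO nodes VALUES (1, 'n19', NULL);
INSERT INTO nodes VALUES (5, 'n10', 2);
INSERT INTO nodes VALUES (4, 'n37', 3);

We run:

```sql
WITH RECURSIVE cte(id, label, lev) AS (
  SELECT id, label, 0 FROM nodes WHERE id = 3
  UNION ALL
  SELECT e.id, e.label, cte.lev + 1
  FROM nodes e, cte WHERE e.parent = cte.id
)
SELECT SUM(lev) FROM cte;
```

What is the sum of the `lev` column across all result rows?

Base: id=3 (n4) at lev 0.
Iteration 1: rows with parent in {3} -> n37 (id 4, lev 1), n6 (id 8, lev 1).
Iteration 2: rows with parent in {4,8} -> n1 (id 6, lev 2).
Iteration 3: rows with parent in {6} -> n14 (id 9, lev 3).
Iteration 4: no rows with parent in {9}; recursion stops.
SUM(lev) = 0 + 1 + 1 + 2 + 3 = 7.

7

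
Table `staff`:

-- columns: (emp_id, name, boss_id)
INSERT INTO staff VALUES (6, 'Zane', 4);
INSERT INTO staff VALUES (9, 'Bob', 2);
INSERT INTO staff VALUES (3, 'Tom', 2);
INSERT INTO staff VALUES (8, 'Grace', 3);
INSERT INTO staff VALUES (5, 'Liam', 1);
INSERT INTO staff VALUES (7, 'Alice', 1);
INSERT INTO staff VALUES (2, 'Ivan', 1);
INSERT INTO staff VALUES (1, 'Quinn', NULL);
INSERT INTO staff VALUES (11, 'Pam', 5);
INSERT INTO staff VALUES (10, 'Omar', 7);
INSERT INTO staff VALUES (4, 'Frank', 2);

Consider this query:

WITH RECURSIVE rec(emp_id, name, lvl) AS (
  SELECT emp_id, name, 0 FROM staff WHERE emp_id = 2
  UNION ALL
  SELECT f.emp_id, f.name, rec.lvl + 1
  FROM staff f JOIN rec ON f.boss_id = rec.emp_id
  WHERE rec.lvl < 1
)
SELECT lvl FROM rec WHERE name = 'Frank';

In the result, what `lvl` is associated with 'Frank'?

1

Base: emp_id=2 (Ivan) at lvl 0.
Iteration 1: rows with boss_id in {2} -> Tom (id 3, lvl 1), Frank (id 4, lvl 1), Bob (id 9, lvl 1).
Iteration 2: lvl < 1 fails for all current rows; recursion stops.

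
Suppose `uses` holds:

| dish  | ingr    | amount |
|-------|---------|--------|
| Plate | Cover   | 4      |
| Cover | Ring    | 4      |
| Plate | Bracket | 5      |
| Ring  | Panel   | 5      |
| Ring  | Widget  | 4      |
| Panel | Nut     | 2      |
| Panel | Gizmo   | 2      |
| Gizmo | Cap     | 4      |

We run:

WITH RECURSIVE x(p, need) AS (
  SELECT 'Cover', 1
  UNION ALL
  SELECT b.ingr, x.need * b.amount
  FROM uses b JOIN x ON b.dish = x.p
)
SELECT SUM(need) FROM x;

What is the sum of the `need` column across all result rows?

281

Base: (Cover, need=1).
Iteration 1: components of {Cover} -> Ring = 1*4 = 4.
Iteration 2: components of {Ring} -> Panel = 4*5 = 20, Widget = 4*4 = 16.
Iteration 3: components of {Panel,Widget} -> Gizmo = 20*2 = 40, Nut = 20*2 = 40.
Iteration 4: components of {Gizmo,Nut} -> Cap = 40*4 = 160.
Iteration 5: no further components; recursion stops.
SUM(need) = 1 + 4 + 20 + 16 + 40 + 40 + 160 = 281.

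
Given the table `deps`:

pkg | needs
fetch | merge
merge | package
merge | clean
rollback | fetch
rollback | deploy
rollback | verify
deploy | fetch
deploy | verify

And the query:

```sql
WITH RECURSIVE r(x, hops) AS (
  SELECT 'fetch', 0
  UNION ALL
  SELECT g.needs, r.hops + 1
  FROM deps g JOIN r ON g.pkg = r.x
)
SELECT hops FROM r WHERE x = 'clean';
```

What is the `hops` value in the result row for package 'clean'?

2

Base: (fetch, hops=0).
Iteration 1: edges from {fetch} -> (merge, hops=1).
Iteration 2: edges from {merge} -> (clean, hops=2), (package, hops=2).
Iteration 3: no outgoing edges from {clean,package}; recursion stops.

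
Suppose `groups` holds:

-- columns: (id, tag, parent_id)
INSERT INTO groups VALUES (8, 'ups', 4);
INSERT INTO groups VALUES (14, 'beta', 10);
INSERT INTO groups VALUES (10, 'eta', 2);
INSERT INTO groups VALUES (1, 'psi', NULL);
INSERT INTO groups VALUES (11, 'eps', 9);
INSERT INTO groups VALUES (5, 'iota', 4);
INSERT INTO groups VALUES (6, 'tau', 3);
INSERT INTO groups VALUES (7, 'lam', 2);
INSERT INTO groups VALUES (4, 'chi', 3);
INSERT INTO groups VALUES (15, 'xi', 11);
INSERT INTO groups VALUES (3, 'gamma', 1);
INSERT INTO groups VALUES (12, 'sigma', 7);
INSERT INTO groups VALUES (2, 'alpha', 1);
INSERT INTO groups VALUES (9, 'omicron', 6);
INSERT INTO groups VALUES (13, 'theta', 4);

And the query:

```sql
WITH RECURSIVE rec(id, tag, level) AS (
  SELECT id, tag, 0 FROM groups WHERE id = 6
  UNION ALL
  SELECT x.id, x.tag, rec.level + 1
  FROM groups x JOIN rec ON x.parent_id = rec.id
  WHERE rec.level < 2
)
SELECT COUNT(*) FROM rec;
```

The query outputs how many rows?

Base: id=6 (tau) at level 0.
Iteration 1: rows with parent_id in {6} -> omicron (id 9, level 1).
Iteration 2: rows with parent_id in {9} -> eps (id 11, level 2).
Iteration 3: level < 2 fails for all current rows; recursion stops.
Total rows emitted: 3.

3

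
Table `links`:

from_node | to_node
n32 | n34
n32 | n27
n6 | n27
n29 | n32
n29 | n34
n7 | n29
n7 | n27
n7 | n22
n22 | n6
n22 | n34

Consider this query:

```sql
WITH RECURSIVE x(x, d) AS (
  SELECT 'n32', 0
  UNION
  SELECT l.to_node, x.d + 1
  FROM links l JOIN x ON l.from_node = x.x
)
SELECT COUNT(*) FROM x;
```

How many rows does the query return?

3

Base: (n32, d=0).
Iteration 1: edges from {n32} -> (n27, d=1), (n34, d=1).
Iteration 2: no outgoing edges from {n27,n34}; recursion stops.
Total rows emitted: 3.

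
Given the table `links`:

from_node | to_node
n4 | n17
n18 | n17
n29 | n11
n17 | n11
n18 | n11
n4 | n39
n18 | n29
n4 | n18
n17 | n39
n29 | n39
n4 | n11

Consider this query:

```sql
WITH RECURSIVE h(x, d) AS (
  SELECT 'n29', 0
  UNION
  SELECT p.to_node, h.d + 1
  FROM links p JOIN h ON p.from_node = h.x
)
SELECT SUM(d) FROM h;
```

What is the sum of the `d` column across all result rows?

2

Base: (n29, d=0).
Iteration 1: edges from {n29} -> (n11, d=1), (n39, d=1).
Iteration 2: no outgoing edges from {n11,n39}; recursion stops.
SUM(d) = 0 + 1 + 1 = 2.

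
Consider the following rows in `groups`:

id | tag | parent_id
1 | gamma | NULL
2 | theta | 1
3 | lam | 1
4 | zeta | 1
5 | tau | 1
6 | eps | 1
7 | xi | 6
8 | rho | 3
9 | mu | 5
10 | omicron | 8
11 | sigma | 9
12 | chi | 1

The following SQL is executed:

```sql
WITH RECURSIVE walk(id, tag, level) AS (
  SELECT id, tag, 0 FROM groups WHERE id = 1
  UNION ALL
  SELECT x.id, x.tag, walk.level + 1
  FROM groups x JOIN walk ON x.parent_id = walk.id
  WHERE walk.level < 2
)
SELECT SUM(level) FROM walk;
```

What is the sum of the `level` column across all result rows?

12

Base: id=1 (gamma) at level 0.
Iteration 1: rows with parent_id in {1} -> theta (id 2, level 1), lam (id 3, level 1), zeta (id 4, level 1), tau (id 5, level 1), eps (id 6, level 1), chi (id 12, level 1).
Iteration 2: rows with parent_id in {2,3,4,5,6,12} -> xi (id 7, level 2), rho (id 8, level 2), mu (id 9, level 2).
Iteration 3: level < 2 fails for all current rows; recursion stops.
SUM(level) = 0 + 1 + 1 + 1 + 1 + 1 + 1 + 2 + 2 + 2 = 12.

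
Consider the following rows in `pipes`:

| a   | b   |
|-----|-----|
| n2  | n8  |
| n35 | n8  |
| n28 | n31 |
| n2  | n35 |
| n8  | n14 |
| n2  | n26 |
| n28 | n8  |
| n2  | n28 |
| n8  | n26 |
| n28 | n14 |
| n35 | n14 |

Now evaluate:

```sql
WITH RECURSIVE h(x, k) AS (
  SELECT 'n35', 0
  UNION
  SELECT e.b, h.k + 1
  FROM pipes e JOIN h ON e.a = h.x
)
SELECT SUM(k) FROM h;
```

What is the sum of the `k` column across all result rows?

6

Base: (n35, k=0).
Iteration 1: edges from {n35} -> (n14, k=1), (n8, k=1).
Iteration 2: edges from {n14,n8} -> (n14, k=2), (n26, k=2).
Iteration 3: no outgoing edges from {n14,n26}; recursion stops.
SUM(k) = 0 + 1 + 1 + 2 + 2 = 6.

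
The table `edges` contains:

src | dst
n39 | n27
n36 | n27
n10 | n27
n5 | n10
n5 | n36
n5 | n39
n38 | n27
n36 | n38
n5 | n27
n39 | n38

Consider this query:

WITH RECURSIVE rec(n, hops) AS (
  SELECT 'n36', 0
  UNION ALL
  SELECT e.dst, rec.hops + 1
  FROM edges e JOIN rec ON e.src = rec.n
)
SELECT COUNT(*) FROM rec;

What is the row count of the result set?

4

Base: (n36, hops=0).
Iteration 1: edges from {n36} -> (n27, hops=1), (n38, hops=1).
Iteration 2: edges from {n27,n38} -> (n27, hops=2).
Iteration 3: no outgoing edges from {n27}; recursion stops.
Total rows emitted: 4.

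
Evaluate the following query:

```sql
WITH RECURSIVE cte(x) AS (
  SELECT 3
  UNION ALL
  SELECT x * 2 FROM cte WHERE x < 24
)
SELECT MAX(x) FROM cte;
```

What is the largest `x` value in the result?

24

Base: x=3.
Iteration 1: 3 < 24 holds -> x = 3 * 2 = 6.
Iteration 2: 6 < 24 holds -> x = 6 * 2 = 12.
Iteration 3: 12 < 24 holds -> x = 12 * 2 = 24.
Iteration 4: 24 < 24 fails; recursion stops.
x values: 3, 6, 12, 24; the maximum is 24.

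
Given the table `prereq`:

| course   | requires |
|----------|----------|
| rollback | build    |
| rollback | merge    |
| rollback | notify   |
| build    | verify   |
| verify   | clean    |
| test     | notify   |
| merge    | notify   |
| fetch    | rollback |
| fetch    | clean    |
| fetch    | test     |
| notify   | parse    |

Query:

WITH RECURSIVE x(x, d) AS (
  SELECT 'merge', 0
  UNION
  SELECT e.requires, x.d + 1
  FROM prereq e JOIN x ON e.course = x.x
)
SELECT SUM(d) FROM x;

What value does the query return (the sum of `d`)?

3

Base: (merge, d=0).
Iteration 1: edges from {merge} -> (notify, d=1).
Iteration 2: edges from {notify} -> (parse, d=2).
Iteration 3: no outgoing edges from {parse}; recursion stops.
SUM(d) = 0 + 1 + 2 = 3.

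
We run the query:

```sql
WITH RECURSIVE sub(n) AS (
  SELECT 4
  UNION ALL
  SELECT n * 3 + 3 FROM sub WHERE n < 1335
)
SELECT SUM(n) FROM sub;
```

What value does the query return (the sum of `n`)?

1993

Base: n=4.
Iteration 1: 4 < 1335 holds -> n = 4 * 3 + 3 = 15.
Iteration 2: 15 < 1335 holds -> n = 15 * 3 + 3 = 48.
Iteration 3: 48 < 1335 holds -> n = 48 * 3 + 3 = 147.
Iteration 4: 147 < 1335 holds -> n = 147 * 3 + 3 = 444.
Iteration 5: 444 < 1335 holds -> n = 444 * 3 + 3 = 1335.
Iteration 6: 1335 < 1335 fails; recursion stops.
SUM(n) = 4 + 15 + 48 + 147 + 444 + 1335 = 1993.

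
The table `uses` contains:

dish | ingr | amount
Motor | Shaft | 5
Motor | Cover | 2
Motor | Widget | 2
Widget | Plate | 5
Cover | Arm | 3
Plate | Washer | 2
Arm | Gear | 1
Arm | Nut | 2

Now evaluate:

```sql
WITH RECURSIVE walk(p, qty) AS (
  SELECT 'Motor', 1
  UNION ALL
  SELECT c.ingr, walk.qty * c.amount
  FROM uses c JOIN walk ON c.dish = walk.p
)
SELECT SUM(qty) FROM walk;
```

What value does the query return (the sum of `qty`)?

Base: (Motor, qty=1).
Iteration 1: components of {Motor} -> Cover = 1*2 = 2, Shaft = 1*5 = 5, Widget = 1*2 = 2.
Iteration 2: components of {Cover,Shaft,Widget} -> Arm = 2*3 = 6, Plate = 2*5 = 10.
Iteration 3: components of {Arm,Plate} -> Gear = 6*1 = 6, Nut = 6*2 = 12, Washer = 10*2 = 20.
Iteration 4: no further components; recursion stops.
SUM(qty) = 1 + 5 + 2 + 2 + 6 + 10 + 6 + 12 + 20 = 64.

64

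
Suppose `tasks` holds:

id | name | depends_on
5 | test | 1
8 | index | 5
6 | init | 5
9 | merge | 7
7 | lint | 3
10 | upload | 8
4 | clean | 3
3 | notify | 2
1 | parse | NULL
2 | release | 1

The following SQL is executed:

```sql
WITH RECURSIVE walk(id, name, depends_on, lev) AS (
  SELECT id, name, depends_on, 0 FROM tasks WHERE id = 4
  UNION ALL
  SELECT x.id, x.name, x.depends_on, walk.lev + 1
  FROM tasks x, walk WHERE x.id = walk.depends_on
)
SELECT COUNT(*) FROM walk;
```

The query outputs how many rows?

Base: id=4 (clean), depends_on=3, lev 0.
Iteration 1: join on id=3 -> notify (id 3, depends_on=2, lev 1).
Iteration 2: join on id=2 -> release (id 2, depends_on=1, lev 2).
Iteration 3: join on id=1 -> parse (id 1, depends_on=NULL, lev 3).
Iteration 4: depends_on is NULL; no match; recursion stops.
Total rows emitted: 4.

4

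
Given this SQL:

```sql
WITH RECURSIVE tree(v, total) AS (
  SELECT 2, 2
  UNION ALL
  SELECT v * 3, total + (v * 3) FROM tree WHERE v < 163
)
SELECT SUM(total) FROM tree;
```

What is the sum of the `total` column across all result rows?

Base: v=2, total=2.
Iteration 1: 2 < 163 holds -> v = 2 * 3 = 6, total = 2 + 6 = 8.
Iteration 2: 6 < 163 holds -> v = 6 * 3 = 18, total = 8 + 18 = 26.
Iteration 3: 18 < 163 holds -> v = 18 * 3 = 54, total = 26 + 54 = 80.
Iteration 4: 54 < 163 holds -> v = 54 * 3 = 162, total = 80 + 162 = 242.
Iteration 5: 162 < 163 holds -> v = 162 * 3 = 486, total = 242 + 486 = 728.
Iteration 6: 486 < 163 fails; recursion stops.
SUM(total) = 2 + 8 + 26 + 80 + 242 + 728 = 1086.

1086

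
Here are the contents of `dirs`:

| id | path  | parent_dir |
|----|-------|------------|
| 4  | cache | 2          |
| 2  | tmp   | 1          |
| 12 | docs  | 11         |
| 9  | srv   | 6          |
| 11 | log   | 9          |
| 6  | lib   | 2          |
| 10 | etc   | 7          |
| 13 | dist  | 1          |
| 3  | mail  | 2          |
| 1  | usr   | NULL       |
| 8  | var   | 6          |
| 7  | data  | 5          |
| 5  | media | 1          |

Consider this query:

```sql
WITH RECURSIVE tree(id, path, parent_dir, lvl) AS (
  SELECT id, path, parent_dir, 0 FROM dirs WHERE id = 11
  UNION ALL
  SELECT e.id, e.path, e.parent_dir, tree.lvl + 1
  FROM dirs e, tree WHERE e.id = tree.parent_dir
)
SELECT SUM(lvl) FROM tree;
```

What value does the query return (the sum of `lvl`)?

Base: id=11 (log), parent_dir=9, lvl 0.
Iteration 1: join on id=9 -> srv (id 9, parent_dir=6, lvl 1).
Iteration 2: join on id=6 -> lib (id 6, parent_dir=2, lvl 2).
Iteration 3: join on id=2 -> tmp (id 2, parent_dir=1, lvl 3).
Iteration 4: join on id=1 -> usr (id 1, parent_dir=NULL, lvl 4).
Iteration 5: parent_dir is NULL; no match; recursion stops.
SUM(lvl) = 0 + 1 + 2 + 3 + 4 = 10.

10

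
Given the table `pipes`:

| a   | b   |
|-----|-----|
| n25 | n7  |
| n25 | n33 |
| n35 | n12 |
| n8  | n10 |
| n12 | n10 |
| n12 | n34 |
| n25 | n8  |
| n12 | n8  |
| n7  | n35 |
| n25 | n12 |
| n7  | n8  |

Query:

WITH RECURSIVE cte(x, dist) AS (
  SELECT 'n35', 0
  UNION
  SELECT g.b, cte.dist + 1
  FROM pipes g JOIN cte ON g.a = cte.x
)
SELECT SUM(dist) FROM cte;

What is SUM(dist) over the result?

Base: (n35, dist=0).
Iteration 1: edges from {n35} -> (n12, dist=1).
Iteration 2: edges from {n12} -> (n10, dist=2), (n34, dist=2), (n8, dist=2).
Iteration 3: edges from {n10,n34,n8} -> (n10, dist=3).
Iteration 4: no outgoing edges from {n10}; recursion stops.
SUM(dist) = 0 + 1 + 2 + 2 + 2 + 3 = 10.

10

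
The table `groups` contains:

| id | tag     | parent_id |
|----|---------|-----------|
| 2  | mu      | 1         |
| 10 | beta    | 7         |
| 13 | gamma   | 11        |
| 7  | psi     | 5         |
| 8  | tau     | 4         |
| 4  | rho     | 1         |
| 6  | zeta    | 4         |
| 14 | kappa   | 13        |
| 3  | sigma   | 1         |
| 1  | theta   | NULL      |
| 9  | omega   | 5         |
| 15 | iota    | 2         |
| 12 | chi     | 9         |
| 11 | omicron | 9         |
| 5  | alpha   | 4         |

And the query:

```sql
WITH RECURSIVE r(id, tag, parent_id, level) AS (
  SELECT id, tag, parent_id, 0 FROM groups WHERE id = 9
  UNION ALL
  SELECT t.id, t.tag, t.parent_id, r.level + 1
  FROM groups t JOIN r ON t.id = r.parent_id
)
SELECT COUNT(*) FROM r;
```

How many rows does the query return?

Base: id=9 (omega), parent_id=5, level 0.
Iteration 1: join on id=5 -> alpha (id 5, parent_id=4, level 1).
Iteration 2: join on id=4 -> rho (id 4, parent_id=1, level 2).
Iteration 3: join on id=1 -> theta (id 1, parent_id=NULL, level 3).
Iteration 4: parent_id is NULL; no match; recursion stops.
Total rows emitted: 4.

4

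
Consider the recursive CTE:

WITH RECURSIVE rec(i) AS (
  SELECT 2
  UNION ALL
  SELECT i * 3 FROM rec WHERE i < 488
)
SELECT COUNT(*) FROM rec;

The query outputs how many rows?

7

Base: i=2.
Iteration 1: 2 < 488 holds -> i = 2 * 3 = 6.
Iteration 2: 6 < 488 holds -> i = 6 * 3 = 18.
Iteration 3: 18 < 488 holds -> i = 18 * 3 = 54.
Iteration 4: 54 < 488 holds -> i = 54 * 3 = 162.
Iteration 5: 162 < 488 holds -> i = 162 * 3 = 486.
Iteration 6: 486 < 488 holds -> i = 486 * 3 = 1458.
Iteration 7: 1458 < 488 fails; recursion stops.
Total rows emitted: 7.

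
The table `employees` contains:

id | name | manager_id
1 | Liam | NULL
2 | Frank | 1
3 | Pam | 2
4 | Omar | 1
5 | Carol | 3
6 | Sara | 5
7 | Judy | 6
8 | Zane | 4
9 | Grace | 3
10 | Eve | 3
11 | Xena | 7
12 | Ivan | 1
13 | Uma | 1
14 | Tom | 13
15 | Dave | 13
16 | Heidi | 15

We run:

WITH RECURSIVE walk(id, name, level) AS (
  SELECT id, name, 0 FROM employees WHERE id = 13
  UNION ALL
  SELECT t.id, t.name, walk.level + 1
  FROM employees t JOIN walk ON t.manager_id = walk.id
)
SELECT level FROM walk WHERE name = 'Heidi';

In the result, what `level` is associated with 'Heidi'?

Base: id=13 (Uma) at level 0.
Iteration 1: rows with manager_id in {13} -> Tom (id 14, level 1), Dave (id 15, level 1).
Iteration 2: rows with manager_id in {14,15} -> Heidi (id 16, level 2).
Iteration 3: no rows with manager_id in {16}; recursion stops.

2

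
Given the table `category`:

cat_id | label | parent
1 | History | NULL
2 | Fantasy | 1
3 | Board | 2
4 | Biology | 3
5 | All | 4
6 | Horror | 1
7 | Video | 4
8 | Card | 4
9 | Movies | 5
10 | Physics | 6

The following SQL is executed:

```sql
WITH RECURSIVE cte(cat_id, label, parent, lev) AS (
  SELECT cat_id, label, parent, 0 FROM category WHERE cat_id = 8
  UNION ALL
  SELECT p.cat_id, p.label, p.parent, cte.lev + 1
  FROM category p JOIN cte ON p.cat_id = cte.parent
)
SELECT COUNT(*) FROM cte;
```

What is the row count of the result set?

Base: cat_id=8 (Card), parent=4, lev 0.
Iteration 1: join on cat_id=4 -> Biology (id 4, parent=3, lev 1).
Iteration 2: join on cat_id=3 -> Board (id 3, parent=2, lev 2).
Iteration 3: join on cat_id=2 -> Fantasy (id 2, parent=1, lev 3).
Iteration 4: join on cat_id=1 -> History (id 1, parent=NULL, lev 4).
Iteration 5: parent is NULL; no match; recursion stops.
Total rows emitted: 5.

5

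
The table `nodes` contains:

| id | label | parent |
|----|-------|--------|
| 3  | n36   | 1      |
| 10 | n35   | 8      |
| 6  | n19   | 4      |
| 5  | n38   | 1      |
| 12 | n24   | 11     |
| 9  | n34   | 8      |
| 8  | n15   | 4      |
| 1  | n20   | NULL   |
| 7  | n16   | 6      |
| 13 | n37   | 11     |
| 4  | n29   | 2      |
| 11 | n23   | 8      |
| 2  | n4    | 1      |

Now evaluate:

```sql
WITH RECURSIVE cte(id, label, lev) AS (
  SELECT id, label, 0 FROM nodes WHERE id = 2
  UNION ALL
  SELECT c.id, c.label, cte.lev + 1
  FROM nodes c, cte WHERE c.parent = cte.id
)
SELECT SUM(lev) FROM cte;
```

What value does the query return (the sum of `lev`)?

25

Base: id=2 (n4) at lev 0.
Iteration 1: rows with parent in {2} -> n29 (id 4, lev 1).
Iteration 2: rows with parent in {4} -> n19 (id 6, lev 2), n15 (id 8, lev 2).
Iteration 3: rows with parent in {6,8} -> n16 (id 7, lev 3), n34 (id 9, lev 3), n35 (id 10, lev 3), n23 (id 11, lev 3).
Iteration 4: rows with parent in {7,9,10,11} -> n24 (id 12, lev 4), n37 (id 13, lev 4).
Iteration 5: no rows with parent in {12,13}; recursion stops.
SUM(lev) = 0 + 1 + 2 + 2 + 3 + 3 + 3 + 3 + 4 + 4 = 25.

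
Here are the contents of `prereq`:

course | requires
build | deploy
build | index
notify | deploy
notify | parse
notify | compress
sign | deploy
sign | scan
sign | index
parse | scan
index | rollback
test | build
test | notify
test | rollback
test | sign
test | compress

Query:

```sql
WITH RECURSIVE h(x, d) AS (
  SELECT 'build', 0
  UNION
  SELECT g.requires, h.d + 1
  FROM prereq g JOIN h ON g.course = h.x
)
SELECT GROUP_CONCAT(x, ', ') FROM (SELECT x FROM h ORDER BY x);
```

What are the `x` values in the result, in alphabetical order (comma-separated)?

build, deploy, index, rollback

Base: (build, d=0).
Iteration 1: edges from {build} -> (deploy, d=1), (index, d=1).
Iteration 2: edges from {deploy,index} -> (rollback, d=2).
Iteration 3: no outgoing edges from {rollback}; recursion stops.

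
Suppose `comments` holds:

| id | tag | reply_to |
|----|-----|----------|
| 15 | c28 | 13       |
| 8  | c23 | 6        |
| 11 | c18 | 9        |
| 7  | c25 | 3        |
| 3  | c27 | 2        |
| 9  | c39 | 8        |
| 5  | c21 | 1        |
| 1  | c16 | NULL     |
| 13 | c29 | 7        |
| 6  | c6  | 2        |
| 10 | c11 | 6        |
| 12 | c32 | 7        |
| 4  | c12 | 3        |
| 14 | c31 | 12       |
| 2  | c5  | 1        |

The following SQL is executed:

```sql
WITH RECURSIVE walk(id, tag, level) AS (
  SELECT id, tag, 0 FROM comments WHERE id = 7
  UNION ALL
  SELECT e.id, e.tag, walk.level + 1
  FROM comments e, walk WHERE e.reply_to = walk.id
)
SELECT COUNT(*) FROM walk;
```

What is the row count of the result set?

Base: id=7 (c25) at level 0.
Iteration 1: rows with reply_to in {7} -> c32 (id 12, level 1), c29 (id 13, level 1).
Iteration 2: rows with reply_to in {12,13} -> c31 (id 14, level 2), c28 (id 15, level 2).
Iteration 3: no rows with reply_to in {14,15}; recursion stops.
Total rows emitted: 5.

5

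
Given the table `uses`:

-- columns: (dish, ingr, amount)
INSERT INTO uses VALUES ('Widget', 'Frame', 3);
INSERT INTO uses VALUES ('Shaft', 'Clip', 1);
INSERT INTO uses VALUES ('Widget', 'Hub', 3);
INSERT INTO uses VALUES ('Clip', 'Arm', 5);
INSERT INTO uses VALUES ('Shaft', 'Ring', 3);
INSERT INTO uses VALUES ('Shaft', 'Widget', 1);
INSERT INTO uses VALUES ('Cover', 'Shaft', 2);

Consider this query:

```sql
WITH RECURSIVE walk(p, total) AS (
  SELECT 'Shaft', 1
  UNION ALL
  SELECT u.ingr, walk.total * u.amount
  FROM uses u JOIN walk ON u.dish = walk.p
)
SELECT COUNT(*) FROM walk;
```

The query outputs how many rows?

7

Base: (Shaft, total=1).
Iteration 1: components of {Shaft} -> Clip = 1*1 = 1, Ring = 1*3 = 3, Widget = 1*1 = 1.
Iteration 2: components of {Clip,Ring,Widget} -> Arm = 1*5 = 5, Frame = 1*3 = 3, Hub = 1*3 = 3.
Iteration 3: no further components; recursion stops.
Total rows emitted: 7.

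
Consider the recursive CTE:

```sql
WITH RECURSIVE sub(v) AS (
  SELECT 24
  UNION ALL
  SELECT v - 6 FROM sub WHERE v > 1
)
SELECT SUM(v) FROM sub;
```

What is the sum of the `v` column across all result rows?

60

Base: v=24.
Iteration 1: 24 > 1 holds -> v = 24 - 6 = 18.
Iteration 2: 18 > 1 holds -> v = 18 - 6 = 12.
Iteration 3: 12 > 1 holds -> v = 12 - 6 = 6.
Iteration 4: 6 > 1 holds -> v = 6 - 6 = 0.
Iteration 5: 0 > 1 fails; recursion stops.
SUM(v) = 24 + 18 + 12 + 6 + 0 = 60.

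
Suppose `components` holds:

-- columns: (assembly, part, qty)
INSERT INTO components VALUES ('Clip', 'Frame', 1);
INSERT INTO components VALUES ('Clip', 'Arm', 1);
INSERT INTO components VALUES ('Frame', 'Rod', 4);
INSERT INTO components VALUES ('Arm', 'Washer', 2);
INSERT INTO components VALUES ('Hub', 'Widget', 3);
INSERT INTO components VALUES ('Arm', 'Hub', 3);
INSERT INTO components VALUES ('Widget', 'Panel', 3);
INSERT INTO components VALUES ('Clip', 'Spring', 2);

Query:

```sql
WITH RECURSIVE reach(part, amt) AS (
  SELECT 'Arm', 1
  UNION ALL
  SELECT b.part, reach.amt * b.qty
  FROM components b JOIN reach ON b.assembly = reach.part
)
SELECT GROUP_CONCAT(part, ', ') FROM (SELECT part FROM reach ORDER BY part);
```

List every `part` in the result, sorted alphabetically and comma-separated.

Base: (Arm, amt=1).
Iteration 1: components of {Arm} -> Hub = 1*3 = 3, Washer = 1*2 = 2.
Iteration 2: components of {Hub,Washer} -> Widget = 3*3 = 9.
Iteration 3: components of {Widget} -> Panel = 9*3 = 27.
Iteration 4: no further components; recursion stops.

Arm, Hub, Panel, Washer, Widget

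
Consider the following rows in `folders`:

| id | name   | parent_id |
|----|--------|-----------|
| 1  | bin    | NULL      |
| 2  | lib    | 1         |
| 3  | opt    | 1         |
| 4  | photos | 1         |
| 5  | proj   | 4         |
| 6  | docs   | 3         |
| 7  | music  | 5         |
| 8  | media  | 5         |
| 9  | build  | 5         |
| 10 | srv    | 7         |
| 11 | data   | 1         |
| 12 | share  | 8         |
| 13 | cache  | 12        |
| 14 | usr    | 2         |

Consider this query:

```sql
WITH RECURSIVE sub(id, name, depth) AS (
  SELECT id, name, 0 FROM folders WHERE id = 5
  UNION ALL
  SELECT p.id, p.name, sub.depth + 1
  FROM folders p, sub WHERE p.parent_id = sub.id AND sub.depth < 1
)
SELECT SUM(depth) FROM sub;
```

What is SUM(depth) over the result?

Base: id=5 (proj) at depth 0.
Iteration 1: rows with parent_id in {5} -> music (id 7, depth 1), media (id 8, depth 1), build (id 9, depth 1).
Iteration 2: depth < 1 fails for all current rows; recursion stops.
SUM(depth) = 0 + 1 + 1 + 1 = 3.

3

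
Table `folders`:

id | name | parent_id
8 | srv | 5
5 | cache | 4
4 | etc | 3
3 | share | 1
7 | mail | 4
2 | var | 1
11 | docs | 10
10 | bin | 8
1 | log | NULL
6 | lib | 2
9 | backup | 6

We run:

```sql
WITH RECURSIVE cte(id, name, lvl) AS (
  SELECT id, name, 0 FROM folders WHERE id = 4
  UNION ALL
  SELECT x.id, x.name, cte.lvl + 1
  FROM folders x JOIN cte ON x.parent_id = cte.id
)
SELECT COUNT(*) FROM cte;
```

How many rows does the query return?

Base: id=4 (etc) at lvl 0.
Iteration 1: rows with parent_id in {4} -> cache (id 5, lvl 1), mail (id 7, lvl 1).
Iteration 2: rows with parent_id in {5,7} -> srv (id 8, lvl 2).
Iteration 3: rows with parent_id in {8} -> bin (id 10, lvl 3).
Iteration 4: rows with parent_id in {10} -> docs (id 11, lvl 4).
Iteration 5: no rows with parent_id in {11}; recursion stops.
Total rows emitted: 6.

6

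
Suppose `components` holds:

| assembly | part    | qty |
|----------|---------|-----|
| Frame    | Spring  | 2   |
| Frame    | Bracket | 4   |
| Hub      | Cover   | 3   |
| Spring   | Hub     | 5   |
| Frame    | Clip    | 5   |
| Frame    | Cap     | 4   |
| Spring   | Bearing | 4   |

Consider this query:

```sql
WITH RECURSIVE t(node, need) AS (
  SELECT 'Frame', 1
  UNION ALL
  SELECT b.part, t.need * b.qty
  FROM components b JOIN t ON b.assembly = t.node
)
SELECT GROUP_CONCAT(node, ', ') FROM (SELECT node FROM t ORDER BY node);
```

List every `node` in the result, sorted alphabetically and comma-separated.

Bearing, Bracket, Cap, Clip, Cover, Frame, Hub, Spring

Base: (Frame, need=1).
Iteration 1: components of {Frame} -> Bracket = 1*4 = 4, Cap = 1*4 = 4, Clip = 1*5 = 5, Spring = 1*2 = 2.
Iteration 2: components of {Bracket,Cap,Clip,Spring} -> Bearing = 2*4 = 8, Hub = 2*5 = 10.
Iteration 3: components of {Bearing,Hub} -> Cover = 10*3 = 30.
Iteration 4: no further components; recursion stops.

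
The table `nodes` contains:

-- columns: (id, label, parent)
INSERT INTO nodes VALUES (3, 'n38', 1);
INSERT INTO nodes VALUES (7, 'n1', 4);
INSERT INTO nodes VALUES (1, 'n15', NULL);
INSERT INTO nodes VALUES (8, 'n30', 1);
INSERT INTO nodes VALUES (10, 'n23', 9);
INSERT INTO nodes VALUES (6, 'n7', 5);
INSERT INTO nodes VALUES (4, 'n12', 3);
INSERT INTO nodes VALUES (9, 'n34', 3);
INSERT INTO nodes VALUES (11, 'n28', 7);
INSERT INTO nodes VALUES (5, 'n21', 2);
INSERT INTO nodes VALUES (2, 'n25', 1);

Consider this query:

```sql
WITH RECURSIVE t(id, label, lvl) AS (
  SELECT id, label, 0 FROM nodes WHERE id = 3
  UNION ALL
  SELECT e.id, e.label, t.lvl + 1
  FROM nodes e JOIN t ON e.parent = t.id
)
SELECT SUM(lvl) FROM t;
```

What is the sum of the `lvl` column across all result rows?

9

Base: id=3 (n38) at lvl 0.
Iteration 1: rows with parent in {3} -> n12 (id 4, lvl 1), n34 (id 9, lvl 1).
Iteration 2: rows with parent in {4,9} -> n1 (id 7, lvl 2), n23 (id 10, lvl 2).
Iteration 3: rows with parent in {7,10} -> n28 (id 11, lvl 3).
Iteration 4: no rows with parent in {11}; recursion stops.
SUM(lvl) = 0 + 1 + 1 + 2 + 2 + 3 = 9.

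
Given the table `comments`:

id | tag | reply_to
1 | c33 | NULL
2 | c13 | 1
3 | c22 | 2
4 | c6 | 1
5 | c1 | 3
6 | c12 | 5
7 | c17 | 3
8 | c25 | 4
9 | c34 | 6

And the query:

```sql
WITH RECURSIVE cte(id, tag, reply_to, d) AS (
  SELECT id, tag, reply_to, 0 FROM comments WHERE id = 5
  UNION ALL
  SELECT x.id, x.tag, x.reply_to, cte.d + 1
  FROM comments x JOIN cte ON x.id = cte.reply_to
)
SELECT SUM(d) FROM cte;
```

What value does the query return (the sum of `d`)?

6

Base: id=5 (c1), reply_to=3, d 0.
Iteration 1: join on id=3 -> c22 (id 3, reply_to=2, d 1).
Iteration 2: join on id=2 -> c13 (id 2, reply_to=1, d 2).
Iteration 3: join on id=1 -> c33 (id 1, reply_to=NULL, d 3).
Iteration 4: reply_to is NULL; no match; recursion stops.
SUM(d) = 0 + 1 + 2 + 3 = 6.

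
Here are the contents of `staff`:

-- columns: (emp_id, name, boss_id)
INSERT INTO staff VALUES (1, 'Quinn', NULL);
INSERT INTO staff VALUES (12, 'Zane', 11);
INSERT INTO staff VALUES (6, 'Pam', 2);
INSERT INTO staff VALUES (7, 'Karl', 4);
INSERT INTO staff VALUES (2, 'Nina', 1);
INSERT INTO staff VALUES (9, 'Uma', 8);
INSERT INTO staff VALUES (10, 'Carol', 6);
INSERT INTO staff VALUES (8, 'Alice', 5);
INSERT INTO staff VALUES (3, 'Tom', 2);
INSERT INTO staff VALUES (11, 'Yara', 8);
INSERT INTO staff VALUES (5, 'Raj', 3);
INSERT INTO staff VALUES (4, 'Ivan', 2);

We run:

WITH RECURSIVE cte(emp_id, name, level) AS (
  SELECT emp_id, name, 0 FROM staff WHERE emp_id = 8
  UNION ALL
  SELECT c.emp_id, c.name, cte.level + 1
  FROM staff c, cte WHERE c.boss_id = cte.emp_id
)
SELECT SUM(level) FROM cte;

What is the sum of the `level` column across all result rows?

4

Base: emp_id=8 (Alice) at level 0.
Iteration 1: rows with boss_id in {8} -> Uma (id 9, level 1), Yara (id 11, level 1).
Iteration 2: rows with boss_id in {9,11} -> Zane (id 12, level 2).
Iteration 3: no rows with boss_id in {12}; recursion stops.
SUM(level) = 0 + 1 + 1 + 2 = 4.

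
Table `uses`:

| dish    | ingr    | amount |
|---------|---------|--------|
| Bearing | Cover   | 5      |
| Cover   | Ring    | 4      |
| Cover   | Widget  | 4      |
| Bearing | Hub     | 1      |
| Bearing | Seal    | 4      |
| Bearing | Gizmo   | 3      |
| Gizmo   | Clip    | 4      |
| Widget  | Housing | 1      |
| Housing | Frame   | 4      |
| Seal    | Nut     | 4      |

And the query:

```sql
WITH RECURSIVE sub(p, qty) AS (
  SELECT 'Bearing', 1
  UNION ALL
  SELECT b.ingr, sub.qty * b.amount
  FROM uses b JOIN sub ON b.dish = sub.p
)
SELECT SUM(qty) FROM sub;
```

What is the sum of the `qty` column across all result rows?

Base: (Bearing, qty=1).
Iteration 1: components of {Bearing} -> Cover = 1*5 = 5, Gizmo = 1*3 = 3, Hub = 1*1 = 1, Seal = 1*4 = 4.
Iteration 2: components of {Cover,Gizmo,Hub,Seal} -> Clip = 3*4 = 12, Nut = 4*4 = 16, Ring = 5*4 = 20, Widget = 5*4 = 20.
Iteration 3: components of {Clip,Nut,Ring,Widget} -> Housing = 20*1 = 20.
Iteration 4: components of {Housing} -> Frame = 20*4 = 80.
Iteration 5: no further components; recursion stops.
SUM(qty) = 1 + 5 + 1 + 4 + 3 + 20 + 20 + 16 + 12 + 20 + 80 = 182.

182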